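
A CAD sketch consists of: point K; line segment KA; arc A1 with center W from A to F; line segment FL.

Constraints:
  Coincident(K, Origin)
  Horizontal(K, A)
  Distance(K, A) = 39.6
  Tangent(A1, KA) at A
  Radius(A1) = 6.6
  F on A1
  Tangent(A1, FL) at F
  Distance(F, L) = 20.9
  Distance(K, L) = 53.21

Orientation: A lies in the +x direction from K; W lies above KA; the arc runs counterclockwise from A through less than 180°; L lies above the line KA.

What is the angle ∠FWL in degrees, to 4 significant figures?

72.47°

K is at the origin; K and A share the same y with |KA| = 39.6 and A on the +x side, so A = (39.60, 0.000). Since A1 is tangent to KA there, WA ⟂ KA, so W = A + (0, 6.6) = (39.60, 6.600). Since WF ⟂ FL (tangency), |WL| = √(6.6² + 20.9²) = 21.92 regardless of where F sits on A1. So L lies on both circle(K, 53.21) and circle(W, 21.92); the above-KA intersection is L = (45.41, 27.73). F is the foot of the tangent from L: F = (46.20, 6.848).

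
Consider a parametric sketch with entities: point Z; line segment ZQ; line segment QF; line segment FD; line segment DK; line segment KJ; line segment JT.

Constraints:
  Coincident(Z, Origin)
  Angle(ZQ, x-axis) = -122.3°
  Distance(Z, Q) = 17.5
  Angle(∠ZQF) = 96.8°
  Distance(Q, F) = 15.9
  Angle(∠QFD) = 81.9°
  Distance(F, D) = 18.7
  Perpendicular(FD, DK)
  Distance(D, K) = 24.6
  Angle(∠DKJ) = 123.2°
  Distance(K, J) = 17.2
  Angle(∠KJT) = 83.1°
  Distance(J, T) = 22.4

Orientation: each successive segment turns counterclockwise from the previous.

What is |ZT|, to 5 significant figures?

25.392

∠DKJ = 123.2° gives KJ at -154.20° from the x-axis; with |KJ| = 17.2, J = (-23.953, -3.6068). ∠KJT = 83.1° gives JT at -57.300° from the x-axis; with |JT| = 22.4, T = (-11.851, -22.457). Then |ZT| = |T − Z| = 25.392.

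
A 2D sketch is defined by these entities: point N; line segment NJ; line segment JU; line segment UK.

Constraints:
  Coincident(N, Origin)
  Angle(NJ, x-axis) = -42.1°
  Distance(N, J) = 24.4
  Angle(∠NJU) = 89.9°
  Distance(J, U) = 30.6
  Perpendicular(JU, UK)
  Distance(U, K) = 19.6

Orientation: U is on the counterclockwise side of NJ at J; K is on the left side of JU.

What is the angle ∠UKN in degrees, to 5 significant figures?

98.927°

∠NJU = 89.9°, so JU runs at -42.1° + (180° − 89.9°) = 48.000° from the x-axis; with |JU| = 30.6, U = J + 30.6·(cos 48.000°, sin 48.000°) = (38.580, 6.3818). The perpendicularity gives UK at right angles to JU; with |UK| = 19.6 on the left of JU, K = U + 19.6·(-0.74314, 0.66913) = (24.014, 19.497). Then cos ∠UKN = KU·KN / (|KU||KN|), giving 98.927°.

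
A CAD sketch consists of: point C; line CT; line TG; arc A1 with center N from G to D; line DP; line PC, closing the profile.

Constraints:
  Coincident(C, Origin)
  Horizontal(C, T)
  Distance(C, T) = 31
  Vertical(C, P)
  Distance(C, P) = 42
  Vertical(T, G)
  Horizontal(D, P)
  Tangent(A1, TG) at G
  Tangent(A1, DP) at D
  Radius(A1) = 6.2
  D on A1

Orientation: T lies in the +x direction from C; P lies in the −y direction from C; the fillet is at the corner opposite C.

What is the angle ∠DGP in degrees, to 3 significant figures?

33.7°

C is at the origin; C and T share the same y with |CT| = 31.0 and T on the +x side, so T = (31.0, 0.00). C and P share the same x with |CP| = 42.0 and P on the −y side, so P = (0.00, -42.0). The virtual corner opposite C is at (31.0, -42.0). A1 meets TG tangentially, so NG is at right angles to TG and A1 meets DP tangentially, so ND is at right angles to DP, with radius 6.2, so the center N sits 6.2 in from both sides at N = (24.8, -35.8). That places the tangent points at G = (31.0, -35.8) on TG and D = (24.8, -42.0) on DP. Then cos ∠DGP = GD·GP / (|GD||GP|), giving 33.7°.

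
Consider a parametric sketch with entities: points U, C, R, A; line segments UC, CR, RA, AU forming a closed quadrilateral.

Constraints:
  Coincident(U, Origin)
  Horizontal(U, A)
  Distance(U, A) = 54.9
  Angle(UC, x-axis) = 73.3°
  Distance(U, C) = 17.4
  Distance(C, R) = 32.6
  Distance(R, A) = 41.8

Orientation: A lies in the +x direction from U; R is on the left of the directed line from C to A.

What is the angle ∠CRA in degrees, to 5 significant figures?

89.112°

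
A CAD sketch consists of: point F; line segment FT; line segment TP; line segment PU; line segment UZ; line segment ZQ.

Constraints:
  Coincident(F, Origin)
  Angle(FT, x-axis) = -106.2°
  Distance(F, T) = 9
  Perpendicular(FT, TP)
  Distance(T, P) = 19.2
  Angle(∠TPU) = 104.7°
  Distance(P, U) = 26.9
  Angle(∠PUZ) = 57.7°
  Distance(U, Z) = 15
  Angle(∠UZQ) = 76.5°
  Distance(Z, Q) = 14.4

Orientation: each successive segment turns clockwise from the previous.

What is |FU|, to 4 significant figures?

31.10

F is at the origin; FT runs at -106.2° with length 9.0, so T = (-2.511, -8.643). FT is perpendicular to TP, so TP runs at 163.8°; with |TP| = 19.2, P = (-20.95, -3.286). ∠TPU = 104.7° gives PU at 88.50° from the x-axis; with |PU| = 26.9, U = (-20.24, 23.60). Then |FU| = |U − F| = 31.10.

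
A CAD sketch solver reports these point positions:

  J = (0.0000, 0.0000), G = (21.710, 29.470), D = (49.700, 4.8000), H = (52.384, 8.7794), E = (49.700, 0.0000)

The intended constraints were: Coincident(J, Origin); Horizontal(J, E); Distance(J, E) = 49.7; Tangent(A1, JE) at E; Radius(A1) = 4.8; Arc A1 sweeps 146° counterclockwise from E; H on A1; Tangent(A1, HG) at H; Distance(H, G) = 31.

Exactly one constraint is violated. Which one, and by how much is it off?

Distance(H, G) = 31 — off by 6.00.

J = (0.00, 0.00) ✓; J.y = 0.00, E.y = 0.00 ✓; |JE| = 49.70 ✓; ∠(DE, EJ) = 90.00° ✓; |DE| = 4.800 ✓; bearing(D→H) − bearing(D→E) = 146.0° ✓; |DH| = 4.800 ✓; ∠(DH, HG) = 90.00° ✓; |HG| = 37.00 ✗.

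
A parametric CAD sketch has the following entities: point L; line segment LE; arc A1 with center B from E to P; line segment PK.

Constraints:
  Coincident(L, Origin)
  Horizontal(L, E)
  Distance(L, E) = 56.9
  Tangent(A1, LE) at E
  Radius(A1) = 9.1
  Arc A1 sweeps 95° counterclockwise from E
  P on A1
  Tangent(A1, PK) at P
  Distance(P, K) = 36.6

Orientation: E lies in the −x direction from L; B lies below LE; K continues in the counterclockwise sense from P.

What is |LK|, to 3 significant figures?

78.0

On A1, E sits at bearing 90° from B; a 95° counterclockwise sweep puts P at bearing 185°, so P = B + 9.1·(cos 185°, sin 185°) = (-66.0, -9.89). Since A1 is tangent to PK there, BP ⟂ PK, so PK runs along (−sin 185°, cos 185°); with |PK| = 36.6, K = (-62.8, -46.4). Then |LK| = |K − L| = 78.0.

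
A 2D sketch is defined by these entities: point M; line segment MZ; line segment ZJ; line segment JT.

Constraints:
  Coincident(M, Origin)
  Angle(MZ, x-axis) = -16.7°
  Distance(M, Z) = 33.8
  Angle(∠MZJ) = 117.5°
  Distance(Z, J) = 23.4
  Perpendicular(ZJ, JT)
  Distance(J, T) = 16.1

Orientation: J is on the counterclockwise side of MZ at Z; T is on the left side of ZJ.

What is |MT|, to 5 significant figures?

41.403

M is at the origin; MZ runs at -16.7° with length 33.8, so Z = 33.8·(cos -16.7°, sin -16.7°) = (32.374, -9.7128). ∠MZJ = 117.5°, so ZJ runs at -16.7° + (180° − 117.5°) = 45.800° from the x-axis; with |ZJ| = 23.4, J = Z + 23.4·(cos 45.800°, sin 45.800°) = (48.688, 7.0629). ZJ is perpendicular to JT; with |JT| = 16.1 on the left of ZJ, T = J + 16.1·(-0.71691, 0.69717) = (37.146, 18.287). Then |MT| = |T − M| = 41.403.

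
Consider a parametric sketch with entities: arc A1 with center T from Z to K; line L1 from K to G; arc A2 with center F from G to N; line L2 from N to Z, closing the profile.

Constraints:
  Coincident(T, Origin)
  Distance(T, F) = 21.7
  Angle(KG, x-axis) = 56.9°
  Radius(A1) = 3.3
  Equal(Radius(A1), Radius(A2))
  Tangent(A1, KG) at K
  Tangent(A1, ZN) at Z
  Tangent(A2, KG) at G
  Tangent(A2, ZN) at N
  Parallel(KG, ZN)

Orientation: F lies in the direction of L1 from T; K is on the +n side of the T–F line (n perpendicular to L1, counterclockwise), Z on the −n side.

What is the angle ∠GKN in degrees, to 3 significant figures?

16.9°

Tangency of A1 to both parallel lines with radius 3.3 puts K and Z at T ± 3.3·n: K = (-2.76, 1.80), Z = (2.76, -1.80). Equal radii place G and N the same way about F: G = F + 3.3·n = (9.09, 20.0), N = F − 3.3·n = (14.6, 16.4). Then cos ∠GKN = KG·KN / (|KG||KN|), giving 16.9°.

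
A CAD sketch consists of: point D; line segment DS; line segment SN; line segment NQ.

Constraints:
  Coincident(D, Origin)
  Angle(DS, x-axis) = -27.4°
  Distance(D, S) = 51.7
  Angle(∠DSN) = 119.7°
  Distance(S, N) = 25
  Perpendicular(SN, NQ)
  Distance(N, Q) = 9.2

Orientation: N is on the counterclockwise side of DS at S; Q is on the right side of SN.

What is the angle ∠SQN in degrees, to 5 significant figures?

69.796°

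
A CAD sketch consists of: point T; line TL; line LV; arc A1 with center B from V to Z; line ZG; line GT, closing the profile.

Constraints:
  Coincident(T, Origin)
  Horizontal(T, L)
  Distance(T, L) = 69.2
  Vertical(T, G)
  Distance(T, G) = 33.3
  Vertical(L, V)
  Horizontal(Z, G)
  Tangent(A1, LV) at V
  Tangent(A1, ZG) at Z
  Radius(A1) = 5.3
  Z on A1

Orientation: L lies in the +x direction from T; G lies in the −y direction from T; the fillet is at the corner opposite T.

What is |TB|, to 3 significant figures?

69.8

T and G share the same x with |TG| = 33.3 and G on the −y side, so G = (0.00, -33.3). The virtual corner opposite T is at (69.2, -33.3). The tangent condition forces BV to be normal to LV and the tangent condition forces BZ to be normal to ZG, with radius 5.3, so the center B sits 5.3 in from both sides at B = (63.9, -28.0). Then |TB| = |B − T| = 69.8.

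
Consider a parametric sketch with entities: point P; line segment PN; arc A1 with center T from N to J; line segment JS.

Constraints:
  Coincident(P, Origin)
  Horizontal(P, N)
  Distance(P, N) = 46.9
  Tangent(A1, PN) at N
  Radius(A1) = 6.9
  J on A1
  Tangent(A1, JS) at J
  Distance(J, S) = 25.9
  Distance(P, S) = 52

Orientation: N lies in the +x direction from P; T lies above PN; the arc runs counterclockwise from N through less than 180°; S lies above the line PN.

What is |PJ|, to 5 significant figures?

53.910

Checks: |TJ| = 6.900 ✓; ∠(TJ, JS) = 90.00° ✓; |JS| = 25.90 ✓; |PS| = 52.00 ✓.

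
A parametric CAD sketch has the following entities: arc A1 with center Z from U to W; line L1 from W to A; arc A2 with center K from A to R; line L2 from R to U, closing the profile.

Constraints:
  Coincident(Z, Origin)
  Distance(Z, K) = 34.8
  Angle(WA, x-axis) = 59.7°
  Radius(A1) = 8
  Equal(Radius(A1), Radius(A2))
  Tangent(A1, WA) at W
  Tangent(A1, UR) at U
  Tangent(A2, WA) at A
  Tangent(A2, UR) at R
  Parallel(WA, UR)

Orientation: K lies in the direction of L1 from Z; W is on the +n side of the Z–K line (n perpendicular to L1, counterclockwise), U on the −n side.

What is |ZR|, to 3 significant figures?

35.7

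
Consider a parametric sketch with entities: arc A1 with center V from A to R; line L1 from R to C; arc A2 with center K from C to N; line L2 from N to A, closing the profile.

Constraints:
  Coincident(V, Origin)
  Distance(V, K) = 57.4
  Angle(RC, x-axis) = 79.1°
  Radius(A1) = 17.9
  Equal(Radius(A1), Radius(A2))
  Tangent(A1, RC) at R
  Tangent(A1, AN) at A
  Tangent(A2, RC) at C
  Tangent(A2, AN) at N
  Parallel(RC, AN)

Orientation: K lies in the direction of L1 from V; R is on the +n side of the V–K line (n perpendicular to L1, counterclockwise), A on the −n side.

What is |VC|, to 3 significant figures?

60.1

The slot axis is L1's direction at 79.1°, so u = (cos 79.1°, sin 79.1°) = (0.189, 0.982) and n = (−sin 79.1°, cos 79.1°) = (-0.982, 0.189). V is at the origin and K lies 57.4 along u from V, so K = 57.4·u = (10.9, 56.4). Tangency of A1 to both parallel lines with radius 17.9 puts R and A at V ± 17.9·n: R = (-17.6, 3.38), A = (17.6, -3.38). Equal radii place C and N the same way about K: C = K + 17.9·n = (-6.72, 59.7), N = K − 17.9·n = (28.4, 53.0). Then |VC| = |C − V| = 60.1.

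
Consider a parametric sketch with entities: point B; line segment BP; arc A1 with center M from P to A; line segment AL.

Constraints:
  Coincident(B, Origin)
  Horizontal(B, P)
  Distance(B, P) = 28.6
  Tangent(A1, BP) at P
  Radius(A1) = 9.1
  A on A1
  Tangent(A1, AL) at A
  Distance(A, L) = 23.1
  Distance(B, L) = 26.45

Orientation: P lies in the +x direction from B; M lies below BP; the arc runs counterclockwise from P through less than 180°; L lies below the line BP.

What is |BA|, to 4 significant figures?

21.19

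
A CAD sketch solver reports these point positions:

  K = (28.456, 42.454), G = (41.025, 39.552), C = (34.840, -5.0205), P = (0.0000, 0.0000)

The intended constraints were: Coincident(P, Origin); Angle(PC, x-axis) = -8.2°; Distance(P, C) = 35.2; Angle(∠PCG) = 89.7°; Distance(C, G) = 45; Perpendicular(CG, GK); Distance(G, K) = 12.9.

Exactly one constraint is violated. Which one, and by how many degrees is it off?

Perpendicular(CG, GK) — off by 5.10°.

P = (0.00, 0.00) ✓; PC at -8.200° ✓; |PC| = 35.20 ✓; ∠PCG = 89.70° ✓; |CG| = 45.00 ✓; ∠(CG, GK) = 84.90° ✗; |GK| = 12.90 ✓.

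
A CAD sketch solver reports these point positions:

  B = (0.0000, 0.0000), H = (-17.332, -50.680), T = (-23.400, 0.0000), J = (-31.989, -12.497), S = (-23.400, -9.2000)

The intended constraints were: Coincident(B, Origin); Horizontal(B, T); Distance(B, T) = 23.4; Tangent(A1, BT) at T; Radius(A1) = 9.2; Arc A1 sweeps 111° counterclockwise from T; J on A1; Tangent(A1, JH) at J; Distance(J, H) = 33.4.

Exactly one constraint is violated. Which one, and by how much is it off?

Distance(J, H) = 33.4 — off by 7.50.

B = (0.00, 0.00) ✓; B.y = 0.00, T.y = 0.00 ✓; |BT| = 23.40 ✓; ∠(ST, TB) = 90.00° ✓; |ST| = 9.200 ✓; bearing(S→J) − bearing(S→T) = 111.0° ✓; |SJ| = 9.200 ✓; ∠(SJ, JH) = 90.00° ✓; |JH| = 40.90 ✗.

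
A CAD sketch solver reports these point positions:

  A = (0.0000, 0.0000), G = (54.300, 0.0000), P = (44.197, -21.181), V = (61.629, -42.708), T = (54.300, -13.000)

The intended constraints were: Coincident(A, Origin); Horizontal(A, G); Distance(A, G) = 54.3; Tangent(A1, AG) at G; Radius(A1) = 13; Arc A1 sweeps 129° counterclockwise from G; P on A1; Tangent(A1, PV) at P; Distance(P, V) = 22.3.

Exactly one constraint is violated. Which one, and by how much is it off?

Distance(P, V) = 22.3 — off by 5.40.

A = (0.00, 0.00) ✓; A.y = 0.00, G.y = 0.00 ✓; |AG| = 54.30 ✓; ∠(TG, GA) = 90.00° ✓; |TG| = 13.00 ✓; bearing(T→P) − bearing(T→G) = 129.0° ✓; |TP| = 13.00 ✓; ∠(TP, PV) = 90.00° ✓; |PV| = 27.70 ✗.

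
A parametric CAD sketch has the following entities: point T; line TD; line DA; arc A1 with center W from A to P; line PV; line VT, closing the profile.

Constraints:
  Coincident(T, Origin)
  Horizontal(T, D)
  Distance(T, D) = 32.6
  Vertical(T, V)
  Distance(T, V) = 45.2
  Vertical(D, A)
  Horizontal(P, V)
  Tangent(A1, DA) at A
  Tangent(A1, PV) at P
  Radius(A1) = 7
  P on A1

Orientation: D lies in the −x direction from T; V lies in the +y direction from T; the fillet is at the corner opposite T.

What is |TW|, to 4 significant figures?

45.98

T is at the origin; TD is horizontal with |TD| = 32.6 and D on the −x side, so D = (-32.60, 0.000). TV is vertical with |TV| = 45.2 and V on the +y side, so V = (0.000, 45.20). The virtual corner opposite T is at (-32.60, 45.20). A1 meets DA tangentially, so WA is at right angles to DA and A1 meets PV tangentially, so WP is at right angles to PV, with radius 7.0, so the center W sits 7.0 in from both sides at W = (-25.60, 38.20). Then |TW| = |W − T| = 45.98.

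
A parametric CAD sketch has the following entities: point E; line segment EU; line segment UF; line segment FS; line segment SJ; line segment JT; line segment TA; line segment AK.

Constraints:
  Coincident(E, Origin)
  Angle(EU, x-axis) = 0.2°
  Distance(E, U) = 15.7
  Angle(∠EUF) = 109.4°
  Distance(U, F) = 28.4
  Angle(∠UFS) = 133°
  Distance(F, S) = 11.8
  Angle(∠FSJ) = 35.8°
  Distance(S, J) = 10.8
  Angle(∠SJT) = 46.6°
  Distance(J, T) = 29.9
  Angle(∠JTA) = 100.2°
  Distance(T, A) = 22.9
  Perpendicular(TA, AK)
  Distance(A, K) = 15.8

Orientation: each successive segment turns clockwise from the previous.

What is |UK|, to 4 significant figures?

57.94

∠JTA = 100.2° gives TA at -114.8° from the x-axis; with |TA| = 22.9, A = (33.11, -64.43). TA is perpendicular to AK, so AK runs at 155.2°; with |AK| = 15.8, K = (18.76, -57.80). Then |UK| = |K − U| = 57.94.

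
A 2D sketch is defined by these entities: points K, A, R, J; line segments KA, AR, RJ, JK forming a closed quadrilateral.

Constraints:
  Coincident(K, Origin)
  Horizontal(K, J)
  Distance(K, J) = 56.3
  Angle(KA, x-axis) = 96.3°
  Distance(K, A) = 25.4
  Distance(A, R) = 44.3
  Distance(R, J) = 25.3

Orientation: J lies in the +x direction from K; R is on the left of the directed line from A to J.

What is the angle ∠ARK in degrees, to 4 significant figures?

32.61°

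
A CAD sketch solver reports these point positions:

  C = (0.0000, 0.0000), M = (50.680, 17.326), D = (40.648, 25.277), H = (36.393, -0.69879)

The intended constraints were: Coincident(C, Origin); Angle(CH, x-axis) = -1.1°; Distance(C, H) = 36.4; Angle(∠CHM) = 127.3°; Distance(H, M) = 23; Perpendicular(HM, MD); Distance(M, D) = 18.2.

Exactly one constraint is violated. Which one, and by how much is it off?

Distance(M, D) = 18.2 — off by 5.40.

C = (0.00, 0.00) ✓; CH at -1.100° ✓; |CH| = 36.40 ✓; ∠CHM = 127.3° ✓; |HM| = 23.00 ✓; ∠(HM, MD) = 90.00° ✓; |MD| = 12.80 ✗.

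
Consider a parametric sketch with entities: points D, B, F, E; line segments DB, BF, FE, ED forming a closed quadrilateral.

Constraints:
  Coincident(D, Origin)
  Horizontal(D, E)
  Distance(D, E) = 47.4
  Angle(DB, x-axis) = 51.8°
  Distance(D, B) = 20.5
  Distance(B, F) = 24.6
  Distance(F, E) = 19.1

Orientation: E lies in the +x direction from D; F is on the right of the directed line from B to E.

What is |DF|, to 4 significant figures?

28.63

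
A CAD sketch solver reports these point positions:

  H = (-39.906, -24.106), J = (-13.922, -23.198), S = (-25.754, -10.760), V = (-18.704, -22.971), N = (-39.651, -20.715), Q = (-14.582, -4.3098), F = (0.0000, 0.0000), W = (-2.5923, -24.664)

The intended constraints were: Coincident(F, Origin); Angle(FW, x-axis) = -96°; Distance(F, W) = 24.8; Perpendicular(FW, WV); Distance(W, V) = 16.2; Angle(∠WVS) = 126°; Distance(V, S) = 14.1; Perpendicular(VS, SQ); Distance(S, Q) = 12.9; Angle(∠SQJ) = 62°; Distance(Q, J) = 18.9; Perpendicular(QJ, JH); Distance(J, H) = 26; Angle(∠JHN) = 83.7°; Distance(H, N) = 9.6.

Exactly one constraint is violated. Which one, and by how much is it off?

Distance(H, N) = 9.6 — off by 6.20.

F = (0.00, 0.00) ✓; FW at -96.00° ✓; |FW| = 24.80 ✓; ∠(FW, WV) = 90.00° ✓; |WV| = 16.20 ✓; ∠WVS = 126.0° ✓; |VS| = 14.10 ✓; ∠(VS, SQ) = 90.00° ✓; |SQ| = 12.90 ✓; ∠SQJ = 62.00° ✓; |QJ| = 18.90 ✓; ∠(QJ, JH) = 90.00° ✓; |JH| = 26.00 ✓; ∠JHN = 83.70° ✓; |HN| = 3.401 ✗.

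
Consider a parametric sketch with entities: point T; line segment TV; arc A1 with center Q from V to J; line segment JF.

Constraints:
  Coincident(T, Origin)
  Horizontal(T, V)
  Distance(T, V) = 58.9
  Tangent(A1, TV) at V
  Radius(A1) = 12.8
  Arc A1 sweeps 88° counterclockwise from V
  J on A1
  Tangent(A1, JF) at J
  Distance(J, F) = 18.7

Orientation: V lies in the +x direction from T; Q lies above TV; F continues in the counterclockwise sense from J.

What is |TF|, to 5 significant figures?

78.723

T is at the origin; T and V share the same y with |TV| = 58.9 and V on the +x side, so V = (58.900, 0.0000). A1 meets TV tangentially, so QV is at right angles to TV, so Q = V + (0, 12.8) = (58.900, 12.800). On A1, V sits at bearing -90° from Q; an 88° counterclockwise sweep puts J at bearing -2°, so J = Q + 12.8·(cos -2°, sin -2°) = (71.692, 12.353). Since A1 is tangent to JF there, QJ ⟂ JF, so JF runs along (−sin -2°, cos -2°); with |JF| = 18.7, F = (72.345, 31.042). Then |TF| = |F − T| = 78.723.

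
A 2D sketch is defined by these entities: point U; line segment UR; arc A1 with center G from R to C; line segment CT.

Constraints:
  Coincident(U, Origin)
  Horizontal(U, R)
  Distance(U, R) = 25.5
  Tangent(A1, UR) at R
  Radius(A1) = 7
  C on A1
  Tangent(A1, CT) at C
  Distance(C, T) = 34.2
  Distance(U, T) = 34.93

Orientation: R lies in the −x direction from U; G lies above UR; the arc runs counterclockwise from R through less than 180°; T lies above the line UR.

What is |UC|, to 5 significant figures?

19.606

Checks: U = (0.00, 0.00) ✓; ∠(GR, RU) = 90.00° ✓; |GC| = 7.000 ✓; ∠(GC, CT) = 90.00° ✓; |CT| = 34.20 ✓; |UT| = 34.93 ✓.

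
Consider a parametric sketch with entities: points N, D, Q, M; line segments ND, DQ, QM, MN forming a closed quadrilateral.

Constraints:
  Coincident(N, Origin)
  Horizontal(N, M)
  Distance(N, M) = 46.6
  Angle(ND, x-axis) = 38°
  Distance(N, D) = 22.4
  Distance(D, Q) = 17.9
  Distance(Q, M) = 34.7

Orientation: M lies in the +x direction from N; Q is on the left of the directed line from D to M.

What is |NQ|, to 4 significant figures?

39.74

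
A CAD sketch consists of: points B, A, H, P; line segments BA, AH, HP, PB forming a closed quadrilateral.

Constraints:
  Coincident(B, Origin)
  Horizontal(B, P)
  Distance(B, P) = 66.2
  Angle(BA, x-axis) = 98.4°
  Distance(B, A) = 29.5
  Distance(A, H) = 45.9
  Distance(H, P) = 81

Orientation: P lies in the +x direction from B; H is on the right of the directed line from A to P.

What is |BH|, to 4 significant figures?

20.64

B is at the origin; B and P share the same y with |BP| = 66.2 and P in +x, so P = (66.2, 0). BA runs at 98.4° with |BA| = 29.5, so A = (-4.309, 29.18). H is determined by |AH| = 45.9 and |HP| = 81.0 together: it lies at the intersection of circle(A, 45.9) and circle(P, 81.0). With |AP| = 76.31, the foot of the radical line on AP is 8.970 from A and the perpendicular offset is √(45.9² − 8.970²) = 45.01. Taking the right-of-AP solution: H = (-13.24, -15.84).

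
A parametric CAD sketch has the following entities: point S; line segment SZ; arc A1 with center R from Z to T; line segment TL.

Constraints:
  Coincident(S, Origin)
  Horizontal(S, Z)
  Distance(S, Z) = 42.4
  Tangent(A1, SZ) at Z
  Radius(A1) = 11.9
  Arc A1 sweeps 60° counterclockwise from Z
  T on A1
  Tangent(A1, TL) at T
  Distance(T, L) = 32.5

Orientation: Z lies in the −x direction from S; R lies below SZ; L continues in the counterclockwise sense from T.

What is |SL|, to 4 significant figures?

76.92

S is at the origin; S and Z share the same y with |SZ| = 42.4 and Z on the −x side, so Z = (-42.40, 0.000). Since A1 is tangent to SZ there, RZ ⟂ SZ, so R = Z + (0, -11.9) = (-42.40, -11.90). On A1, Z sits at bearing 90° from R; a 60° counterclockwise sweep puts T at bearing 150°, so T = R + 11.9·(cos 150°, sin 150°) = (-52.71, -5.950). The tangent condition forces RT to be normal to TL, so TL runs along (−sin 150°, cos 150°); with |TL| = 32.5, L = (-68.96, -34.10). Then |SL| = |L − S| = 76.92.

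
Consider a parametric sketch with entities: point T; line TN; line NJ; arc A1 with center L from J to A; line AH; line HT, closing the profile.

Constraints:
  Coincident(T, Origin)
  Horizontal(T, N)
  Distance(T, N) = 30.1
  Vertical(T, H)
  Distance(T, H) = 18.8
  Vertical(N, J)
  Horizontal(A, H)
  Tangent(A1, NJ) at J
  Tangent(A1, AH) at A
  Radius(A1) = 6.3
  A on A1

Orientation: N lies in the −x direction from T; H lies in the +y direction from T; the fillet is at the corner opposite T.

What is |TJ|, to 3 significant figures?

32.6

T is at the origin; T and N share the same y with |TN| = 30.1 and N on the −x side, so N = (-30.1, 0.00). TH is vertical with |TH| = 18.8 and H on the +y side, so H = (0.00, 18.8). The virtual corner opposite T is at (-30.1, 18.8). A1 meets NJ tangentially, so LJ is at right angles to NJ and since A1 is tangent to AH there, LA ⟂ AH, with radius 6.3, so the center L sits 6.3 in from both sides at L = (-23.8, 12.5). That places the tangent points at J = (-30.1, 12.5) on NJ and A = (-23.8, 18.8) on AH. Then |TJ| = |J − T| = 32.6.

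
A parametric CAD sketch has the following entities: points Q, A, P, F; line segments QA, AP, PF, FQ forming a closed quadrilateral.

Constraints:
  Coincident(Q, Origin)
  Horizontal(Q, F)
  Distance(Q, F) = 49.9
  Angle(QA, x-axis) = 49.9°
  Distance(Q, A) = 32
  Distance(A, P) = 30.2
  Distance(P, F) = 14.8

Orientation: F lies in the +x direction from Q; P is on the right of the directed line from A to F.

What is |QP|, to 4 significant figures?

35.28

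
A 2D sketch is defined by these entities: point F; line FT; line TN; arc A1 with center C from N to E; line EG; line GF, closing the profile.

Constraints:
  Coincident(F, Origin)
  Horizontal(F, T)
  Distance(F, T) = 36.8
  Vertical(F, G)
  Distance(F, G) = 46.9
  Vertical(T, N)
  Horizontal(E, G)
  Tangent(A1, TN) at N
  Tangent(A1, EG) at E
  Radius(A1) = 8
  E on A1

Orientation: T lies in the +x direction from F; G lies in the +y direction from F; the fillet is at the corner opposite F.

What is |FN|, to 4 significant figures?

53.55

F is at the origin; FT is horizontal with |FT| = 36.8 and T on the +x side, so T = (36.80, 0.000). F and G share the same x with |FG| = 46.9 and G on the +y side, so G = (0.000, 46.90). The virtual corner opposite F is at (36.80, 46.90). Since A1 is tangent to TN there, CN ⟂ TN and since A1 is tangent to EG there, CE ⟂ EG, with radius 8.0, so the center C sits 8.0 in from both sides at C = (28.80, 38.90). That places the tangent points at N = (36.80, 38.90) on TN and E = (28.80, 46.90) on EG. Then |FN| = |N − F| = 53.55.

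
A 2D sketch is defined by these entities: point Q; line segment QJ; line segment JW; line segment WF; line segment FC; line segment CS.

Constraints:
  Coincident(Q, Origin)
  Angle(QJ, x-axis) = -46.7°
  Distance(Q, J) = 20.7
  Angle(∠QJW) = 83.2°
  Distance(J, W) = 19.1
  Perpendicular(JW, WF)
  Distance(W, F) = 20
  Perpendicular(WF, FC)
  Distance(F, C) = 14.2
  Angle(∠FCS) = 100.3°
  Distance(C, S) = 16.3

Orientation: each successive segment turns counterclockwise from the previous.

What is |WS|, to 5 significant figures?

17.567

Q is at the origin; QJ runs at -46.7° with length 20.7, so J = (14.196, -15.065). ∠QJW = 83.2° gives JW at 50.100° from the x-axis; with |JW| = 19.1, W = (26.448, -0.41204). The perpendicularity gives WF at right angles to JW, so WF runs at 140.10°; with |WF| = 20.0, F = (11.105, 12.417). WF is perpendicular to FC, so FC runs at -129.90°; with |FC| = 14.2, C = (1.9962, 1.5232). ∠FCS = 100.3° gives CS at -50.200° from the x-axis; with |CS| = 16.3, S = (12.430, -11.000). Then |WS| = |S − W| = 17.567.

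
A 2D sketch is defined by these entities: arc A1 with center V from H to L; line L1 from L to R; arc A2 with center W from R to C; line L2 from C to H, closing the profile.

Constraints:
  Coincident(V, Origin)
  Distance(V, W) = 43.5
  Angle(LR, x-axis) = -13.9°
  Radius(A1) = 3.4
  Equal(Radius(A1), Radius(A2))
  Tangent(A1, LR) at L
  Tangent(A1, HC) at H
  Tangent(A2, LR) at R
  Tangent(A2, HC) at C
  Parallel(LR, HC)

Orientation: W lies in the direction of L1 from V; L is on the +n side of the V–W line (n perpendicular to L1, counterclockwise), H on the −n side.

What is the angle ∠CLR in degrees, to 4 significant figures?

8.885°

The slot axis is L1's direction at -13.9°, so u = (cos -13.9°, sin -13.9°) = (0.9707, -0.2402) and n = (−sin -13.9°, cos -13.9°) = (0.2402, 0.9707). V is at the origin and W lies 43.5 along u from V, so W = 43.5·u = (42.23, -10.45). Tangency of A1 to both parallel lines with radius 3.4 puts L and H at V ± 3.4·n: L = (0.8168, 3.300), H = (-0.8168, -3.300). Equal radii place R and C the same way about W: R = W + 3.4·n = (43.04, -7.149), C = W − 3.4·n = (41.41, -13.75). Then cos ∠CLR = LC·LR / (|LC||LR|), giving 8.885°.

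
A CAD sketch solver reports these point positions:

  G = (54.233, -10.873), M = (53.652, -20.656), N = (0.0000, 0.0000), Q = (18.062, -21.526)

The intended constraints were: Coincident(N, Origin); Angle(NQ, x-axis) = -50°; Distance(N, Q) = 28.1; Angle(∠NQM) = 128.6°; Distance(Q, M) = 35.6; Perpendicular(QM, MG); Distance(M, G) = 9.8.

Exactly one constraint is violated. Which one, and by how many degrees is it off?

Perpendicular(QM, MG) — off by 4.80°.

N = (0.00, 0.00) ✓; NQ at -50.00° ✓; |NQ| = 28.10 ✓; ∠NQM = 128.6° ✓; |QM| = 35.60 ✓; ∠(QM, MG) = 85.20° ✗; |MG| = 9.800 ✓.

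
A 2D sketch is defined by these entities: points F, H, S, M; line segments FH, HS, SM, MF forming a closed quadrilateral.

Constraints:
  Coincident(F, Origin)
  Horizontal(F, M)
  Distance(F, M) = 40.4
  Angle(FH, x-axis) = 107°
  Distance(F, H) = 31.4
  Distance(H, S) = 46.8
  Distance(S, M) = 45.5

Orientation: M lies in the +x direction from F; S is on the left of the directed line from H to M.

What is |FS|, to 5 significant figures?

57.217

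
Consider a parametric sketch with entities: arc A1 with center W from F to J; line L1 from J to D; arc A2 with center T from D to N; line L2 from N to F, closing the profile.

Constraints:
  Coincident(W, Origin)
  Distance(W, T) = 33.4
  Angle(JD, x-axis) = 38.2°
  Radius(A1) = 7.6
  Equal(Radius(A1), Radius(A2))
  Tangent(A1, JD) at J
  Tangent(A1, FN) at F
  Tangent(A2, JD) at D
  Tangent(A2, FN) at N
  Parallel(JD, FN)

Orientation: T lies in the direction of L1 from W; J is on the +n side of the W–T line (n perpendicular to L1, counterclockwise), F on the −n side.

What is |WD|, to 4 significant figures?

34.25

The slot axis is L1's direction at 38.2°, so u = (cos 38.2°, sin 38.2°) = (0.7859, 0.6184) and n = (−sin 38.2°, cos 38.2°) = (-0.6184, 0.7859). W is at the origin and T lies 33.4 along u from W, so T = 33.4·u = (26.25, 20.65). Tangency of A1 to both parallel lines with radius 7.6 puts J and F at W ± 7.6·n: J = (-4.700, 5.973), F = (4.700, -5.973). Equal radii place D and N the same way about T: D = T + 7.6·n = (21.55, 26.63), N = T − 7.6·n = (30.95, 14.68). Then |WD| = |D − W| = 34.25.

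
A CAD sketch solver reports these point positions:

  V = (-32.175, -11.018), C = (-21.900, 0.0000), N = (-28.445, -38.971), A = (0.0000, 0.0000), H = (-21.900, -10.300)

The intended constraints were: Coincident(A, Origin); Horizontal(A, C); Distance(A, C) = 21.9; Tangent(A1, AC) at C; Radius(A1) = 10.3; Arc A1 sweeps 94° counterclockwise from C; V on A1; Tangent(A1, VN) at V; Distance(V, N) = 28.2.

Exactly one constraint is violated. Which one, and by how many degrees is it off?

Tangent(A1, VN) at V — off by 3.60°.

A = (0.00, 0.00) ✓; A.y = 0.00, C.y = 0.00 ✓; |AC| = 21.90 ✓; ∠(HC, CA) = 90.00° ✓; |HC| = 10.30 ✓; bearing(H→V) − bearing(H→C) = 94.00° ✓; |HV| = 10.30 ✓; ∠(HV, VN) = 86.40° ✗; |VN| = 28.20 ✓.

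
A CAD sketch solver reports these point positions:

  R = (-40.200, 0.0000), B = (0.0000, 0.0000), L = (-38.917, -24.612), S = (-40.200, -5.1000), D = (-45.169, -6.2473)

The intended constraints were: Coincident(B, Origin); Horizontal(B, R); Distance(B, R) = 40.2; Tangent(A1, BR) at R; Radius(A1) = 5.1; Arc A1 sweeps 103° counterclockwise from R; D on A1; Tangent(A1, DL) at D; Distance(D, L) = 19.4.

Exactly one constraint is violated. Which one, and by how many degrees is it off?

Tangent(A1, DL) at D — off by 5.80°.

B = (0.00, 0.00) ✓; B.y = 0.00, R.y = 0.00 ✓; |BR| = 40.20 ✓; ∠(SR, RB) = 90.00° ✓; |SR| = 5.100 ✓; bearing(S→D) − bearing(S→R) = 103.0° ✓; |SD| = 5.100 ✓; ∠(SD, DL) = 84.20° ✗; |DL| = 19.40 ✓.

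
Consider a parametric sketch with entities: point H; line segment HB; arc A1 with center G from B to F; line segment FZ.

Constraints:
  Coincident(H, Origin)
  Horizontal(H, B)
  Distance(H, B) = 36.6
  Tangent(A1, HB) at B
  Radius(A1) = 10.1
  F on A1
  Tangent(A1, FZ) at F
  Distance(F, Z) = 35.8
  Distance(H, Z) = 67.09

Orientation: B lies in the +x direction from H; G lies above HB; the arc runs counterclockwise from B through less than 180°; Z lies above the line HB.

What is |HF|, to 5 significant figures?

47.553

H is at the origin; H and B share the same y with |HB| = 36.6 and B on the +x side, so B = (36.600, 0.0000). Tangency of A1 to HB means the radius GB is perpendicular to HB, so G = B + (0, 10.1) = (36.600, 10.100). Since GF ⟂ FZ (tangency), |GZ| = √(10.1² + 35.8²) = 37.197 regardless of where F sits on A1. So Z lies on both circle(H, 67.09) and circle(G, 37.197); the above-HB intersection is Z = (49.909, 44.835). F is the foot of the tangent from Z: F = (46.658, 9.1830).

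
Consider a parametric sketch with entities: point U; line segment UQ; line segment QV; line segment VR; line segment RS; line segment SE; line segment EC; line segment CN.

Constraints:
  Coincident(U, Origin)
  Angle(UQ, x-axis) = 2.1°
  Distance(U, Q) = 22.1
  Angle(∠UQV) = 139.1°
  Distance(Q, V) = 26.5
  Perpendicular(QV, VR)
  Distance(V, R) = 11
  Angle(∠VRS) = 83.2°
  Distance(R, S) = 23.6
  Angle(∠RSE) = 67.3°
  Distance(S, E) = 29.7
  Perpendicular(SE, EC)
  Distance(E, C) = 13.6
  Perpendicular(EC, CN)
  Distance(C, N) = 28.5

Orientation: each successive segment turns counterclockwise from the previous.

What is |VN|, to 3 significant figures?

17.7

U is at the origin; UQ runs at 2.1° with length 22.1, so Q = (22.1, 0.810). ∠UQV = 139.1° gives QV at 43.0° from the x-axis; with |QV| = 26.5, V = (41.5, 18.9). QV is perpendicular to VR, so VR runs at 133°; with |VR| = 11.0, R = (34.0, 26.9). ∠VRS = 83.2° gives RS at -130° from the x-axis; with |RS| = 23.6, S = (18.7, 8.90). ∠RSE = 67.3° gives SE at -17.5° from the x-axis; with |SE| = 29.7, E = (47.1, -0.0289). SE is perpendicular to EC, so EC runs at 72.5°; with |EC| = 13.6, C = (51.1, 12.9). The perpendicularity gives CN at right angles to EC, so CN runs at 162°; with |CN| = 28.5, N = (24.0, 21.5). Then |VN| = |N − V| = 17.7.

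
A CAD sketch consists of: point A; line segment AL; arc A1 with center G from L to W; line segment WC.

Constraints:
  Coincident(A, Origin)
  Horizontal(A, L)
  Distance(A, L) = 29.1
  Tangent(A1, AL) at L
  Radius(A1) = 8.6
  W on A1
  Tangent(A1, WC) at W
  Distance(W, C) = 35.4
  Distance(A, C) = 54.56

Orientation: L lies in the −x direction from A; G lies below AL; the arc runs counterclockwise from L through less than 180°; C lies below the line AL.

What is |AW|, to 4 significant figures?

38.91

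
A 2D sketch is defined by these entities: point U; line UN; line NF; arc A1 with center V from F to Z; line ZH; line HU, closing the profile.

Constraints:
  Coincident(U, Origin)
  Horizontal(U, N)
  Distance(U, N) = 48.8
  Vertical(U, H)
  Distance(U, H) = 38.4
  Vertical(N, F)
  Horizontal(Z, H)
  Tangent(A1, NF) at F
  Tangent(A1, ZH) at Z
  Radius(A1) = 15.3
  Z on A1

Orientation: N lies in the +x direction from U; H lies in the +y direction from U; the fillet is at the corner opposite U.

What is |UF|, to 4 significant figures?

53.99

U is at the origin; U and N share the same y with |UN| = 48.8 and N on the +x side, so N = (48.80, 0.000). UH is vertical with |UH| = 38.4 and H on the +y side, so H = (0.000, 38.40). The virtual corner opposite U is at (48.80, 38.40). Since A1 is tangent to NF there, VF ⟂ NF and tangency of A1 to ZH means the radius VZ is perpendicular to ZH, with radius 15.3, so the center V sits 15.3 in from both sides at V = (33.50, 23.10). That places the tangent points at F = (48.80, 23.10) on NF and Z = (33.50, 38.40) on ZH. Then |UF| = |F − U| = 53.99.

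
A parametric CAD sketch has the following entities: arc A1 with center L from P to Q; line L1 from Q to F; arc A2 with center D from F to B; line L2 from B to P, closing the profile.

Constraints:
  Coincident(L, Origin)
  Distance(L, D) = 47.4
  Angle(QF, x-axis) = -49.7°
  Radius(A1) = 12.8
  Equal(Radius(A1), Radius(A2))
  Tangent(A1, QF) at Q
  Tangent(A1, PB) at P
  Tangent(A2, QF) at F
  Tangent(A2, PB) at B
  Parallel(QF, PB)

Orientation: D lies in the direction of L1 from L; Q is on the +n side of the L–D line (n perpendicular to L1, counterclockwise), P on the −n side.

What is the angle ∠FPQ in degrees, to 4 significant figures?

61.63°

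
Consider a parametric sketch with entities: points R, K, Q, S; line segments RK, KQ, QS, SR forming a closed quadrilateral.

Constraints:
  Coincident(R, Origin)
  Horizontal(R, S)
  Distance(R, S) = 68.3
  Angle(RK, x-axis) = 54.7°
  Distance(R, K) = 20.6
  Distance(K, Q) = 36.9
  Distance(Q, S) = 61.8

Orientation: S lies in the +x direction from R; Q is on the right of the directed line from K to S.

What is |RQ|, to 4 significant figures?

22.31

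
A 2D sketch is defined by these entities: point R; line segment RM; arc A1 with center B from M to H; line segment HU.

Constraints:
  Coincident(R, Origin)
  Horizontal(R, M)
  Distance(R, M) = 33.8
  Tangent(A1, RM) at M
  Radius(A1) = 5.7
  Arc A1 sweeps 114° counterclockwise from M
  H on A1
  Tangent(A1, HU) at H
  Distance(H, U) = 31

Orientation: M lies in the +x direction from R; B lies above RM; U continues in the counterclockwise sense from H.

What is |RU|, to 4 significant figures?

44.91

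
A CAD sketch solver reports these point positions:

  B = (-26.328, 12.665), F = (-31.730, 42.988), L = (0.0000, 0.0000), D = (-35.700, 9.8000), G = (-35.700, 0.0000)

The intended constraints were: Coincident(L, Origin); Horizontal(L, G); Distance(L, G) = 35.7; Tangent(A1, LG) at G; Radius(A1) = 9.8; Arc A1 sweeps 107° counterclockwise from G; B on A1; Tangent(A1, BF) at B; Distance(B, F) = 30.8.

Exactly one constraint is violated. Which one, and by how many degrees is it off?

Tangent(A1, BF) at B — off by 6.90°.

L = (0.00, 0.00) ✓; L.y = 0.00, G.y = 0.00 ✓; |LG| = 35.70 ✓; ∠(DG, GL) = 90.00° ✓; |DG| = 9.800 ✓; bearing(D→B) − bearing(D→G) = 107.0° ✓; |DB| = 9.800 ✓; ∠(DB, BF) = 96.90° ✗; |BF| = 30.80 ✓.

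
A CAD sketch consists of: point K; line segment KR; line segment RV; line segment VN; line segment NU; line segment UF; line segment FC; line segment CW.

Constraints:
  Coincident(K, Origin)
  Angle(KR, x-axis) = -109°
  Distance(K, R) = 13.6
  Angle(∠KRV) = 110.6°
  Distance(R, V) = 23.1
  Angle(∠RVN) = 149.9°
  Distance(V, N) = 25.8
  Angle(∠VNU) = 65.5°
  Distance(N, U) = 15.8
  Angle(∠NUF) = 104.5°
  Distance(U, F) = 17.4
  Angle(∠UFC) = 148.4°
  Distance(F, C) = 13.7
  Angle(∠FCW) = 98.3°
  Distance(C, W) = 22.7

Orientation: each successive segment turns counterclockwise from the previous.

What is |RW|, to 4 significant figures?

37.31

K is at the origin; KR runs at -109.0° with length 13.6, so R = (-4.428, -12.86). ∠KRV = 110.6° gives RV at -39.60° from the x-axis; with |RV| = 23.1, V = (13.37, -27.58). ∠RVN = 149.9° gives VN at -9.500° from the x-axis; with |VN| = 25.8, N = (38.82, -31.84). ∠VNU = 65.5° gives NU at 105.0° from the x-axis; with |NU| = 15.8, U = (34.73, -16.58). ∠NUF = 104.5° gives UF at -179.5° from the x-axis; with |UF| = 17.4, F = (17.33, -16.73). ∠UFC = 148.4° gives FC at -147.9° from the x-axis; with |FC| = 13.7, C = (5.723, -24.01). ∠FCW = 98.3° gives CW at -66.20° from the x-axis; with |CW| = 22.7, W = (14.88, -44.78). Then |RW| = |W − R| = 37.31.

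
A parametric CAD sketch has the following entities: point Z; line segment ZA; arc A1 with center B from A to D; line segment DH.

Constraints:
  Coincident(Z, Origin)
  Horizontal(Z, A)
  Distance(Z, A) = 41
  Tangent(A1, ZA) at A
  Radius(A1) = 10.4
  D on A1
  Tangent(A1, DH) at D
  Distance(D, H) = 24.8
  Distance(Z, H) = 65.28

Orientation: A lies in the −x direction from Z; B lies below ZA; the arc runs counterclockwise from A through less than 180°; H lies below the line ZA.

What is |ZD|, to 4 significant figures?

51.75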